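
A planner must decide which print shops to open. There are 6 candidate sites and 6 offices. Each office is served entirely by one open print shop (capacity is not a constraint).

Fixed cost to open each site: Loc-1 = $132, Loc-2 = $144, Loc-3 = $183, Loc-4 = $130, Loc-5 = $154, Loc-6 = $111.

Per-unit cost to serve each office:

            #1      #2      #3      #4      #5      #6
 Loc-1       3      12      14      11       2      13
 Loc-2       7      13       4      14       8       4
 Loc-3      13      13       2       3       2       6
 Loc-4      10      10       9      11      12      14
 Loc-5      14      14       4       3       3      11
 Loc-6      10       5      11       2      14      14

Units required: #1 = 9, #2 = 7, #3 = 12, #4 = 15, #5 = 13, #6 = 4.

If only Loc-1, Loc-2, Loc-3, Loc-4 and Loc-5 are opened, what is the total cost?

Each office is assigned to its cheapest site among the open ones.
{Loc-1, Loc-2, Loc-3, Loc-4, Loc-5}: #1→Loc-1 3·9=27, #2→Loc-4 10·7=70, #3→Loc-3 2·12=24, #4→Loc-3 3·15=45, #5→Loc-1 2·13=26, #6→Loc-2 4·4=16. Service 208; fixed 743; total 951.

Total cost: 951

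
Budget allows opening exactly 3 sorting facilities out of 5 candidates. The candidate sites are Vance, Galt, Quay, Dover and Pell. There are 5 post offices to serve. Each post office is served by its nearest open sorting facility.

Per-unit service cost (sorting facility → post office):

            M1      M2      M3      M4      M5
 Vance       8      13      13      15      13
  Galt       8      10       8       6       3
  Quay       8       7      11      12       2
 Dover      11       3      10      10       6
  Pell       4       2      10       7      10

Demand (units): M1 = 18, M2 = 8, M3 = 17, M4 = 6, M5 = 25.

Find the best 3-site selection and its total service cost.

Choose Galt, Quay and Pell; total service cost 310.

With exactly 3 open, each post office uses its cheapest among the chosen.
{Galt, Quay, Pell}: M1→Pell 4·18=72, M2→Pell 2·8=16, M3→Galt 8·17=136, M4→Galt 6·6=36, M5→Quay 2·25=50. Service cost 310.
{Vance, Galt, Pell}: service cost 335
{Galt, Dover, Pell}: service cost 335
Among all 10 size-3 choices, {Galt, Quay, Pell} is lowest.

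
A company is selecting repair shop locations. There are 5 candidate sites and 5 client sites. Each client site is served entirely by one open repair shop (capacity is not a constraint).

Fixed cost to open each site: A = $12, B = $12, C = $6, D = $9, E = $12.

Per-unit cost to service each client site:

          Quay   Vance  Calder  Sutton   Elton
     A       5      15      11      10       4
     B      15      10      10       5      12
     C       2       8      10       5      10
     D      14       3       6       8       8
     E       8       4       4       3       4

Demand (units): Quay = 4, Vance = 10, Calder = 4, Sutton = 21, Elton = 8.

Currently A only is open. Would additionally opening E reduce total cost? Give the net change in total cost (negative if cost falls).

Current service cost with {A}: 456.
Adding E: each client site re-picks its cheapest; new service cost 171, saving 285.
Extra fixed cost: 12. Net change = 12 − 285 = -273.
(Totals: 468 → 195.)

Yes — net change −273 (cost falls by 273).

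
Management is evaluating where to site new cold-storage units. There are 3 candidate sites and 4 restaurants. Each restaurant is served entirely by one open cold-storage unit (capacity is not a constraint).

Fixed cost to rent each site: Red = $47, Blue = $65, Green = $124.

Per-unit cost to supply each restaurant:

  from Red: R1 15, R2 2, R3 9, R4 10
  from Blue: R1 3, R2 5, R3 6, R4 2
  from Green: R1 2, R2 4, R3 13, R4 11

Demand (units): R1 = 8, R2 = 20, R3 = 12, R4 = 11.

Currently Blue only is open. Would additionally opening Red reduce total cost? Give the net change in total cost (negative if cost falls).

Yes — net change −13 (cost falls by 13).

Current service cost with {Blue}: 218.
Adding Red: each restaurant re-picks its cheapest; new service cost 158, saving 60.
Extra fixed cost: 47. Net change = 47 − 60 = -13.
(Totals: 283 → 270.)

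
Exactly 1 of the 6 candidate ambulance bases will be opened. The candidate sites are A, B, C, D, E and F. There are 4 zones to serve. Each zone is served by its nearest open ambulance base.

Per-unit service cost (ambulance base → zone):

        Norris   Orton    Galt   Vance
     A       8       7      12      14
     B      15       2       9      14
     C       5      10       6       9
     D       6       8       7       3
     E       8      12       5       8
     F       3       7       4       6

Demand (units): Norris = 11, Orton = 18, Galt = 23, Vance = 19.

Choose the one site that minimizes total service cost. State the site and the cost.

With exactly 1 open, each zone uses its cheapest among the chosen.
{F}: Norris→F 3·11=33, Orton→F 7·18=126, Galt→F 4·23=92, Vance→F 6·19=114. Service cost 365.
{D}: service cost 428
{C}: service cost 544
Among all 6 size-1 choices, {F} is lowest.

Choose F only; total service cost 365.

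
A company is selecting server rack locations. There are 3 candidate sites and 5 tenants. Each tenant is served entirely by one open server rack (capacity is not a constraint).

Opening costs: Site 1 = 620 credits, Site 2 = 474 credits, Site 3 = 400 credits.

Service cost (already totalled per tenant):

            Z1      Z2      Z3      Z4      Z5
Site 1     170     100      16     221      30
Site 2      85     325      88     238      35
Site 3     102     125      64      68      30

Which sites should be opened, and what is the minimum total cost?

Open Site 3 only; minimum total cost 789.

For any fixed open set, each tenant goes to its cheapest open site; total = fixed + service.
{Site 3}: Z1→Site 3 102, Z2→Site 3 125, Z3→Site 3 64, Z4→Site 3 68, Z5→Site 3 30. Service 389; fixed 400; total 789.
{Site 1}: service 537 + fixed 620 = 1157
{Site 2}: Z1→Site 2 85, Z2→Site 2 325, Z3→Site 2 88, Z4→Site 2 238, Z5→Site 2 35. Service 771; fixed 474; total 1245.
{Site 1, Site 2, Site 3}: Z1→Site 2 85, Z2→Site 1 100, Z3→Site 1 16, Z4→Site 3 68, Z5→Site 1 30. Service 299; fixed 1494; total 1793.
No other subset beats 789.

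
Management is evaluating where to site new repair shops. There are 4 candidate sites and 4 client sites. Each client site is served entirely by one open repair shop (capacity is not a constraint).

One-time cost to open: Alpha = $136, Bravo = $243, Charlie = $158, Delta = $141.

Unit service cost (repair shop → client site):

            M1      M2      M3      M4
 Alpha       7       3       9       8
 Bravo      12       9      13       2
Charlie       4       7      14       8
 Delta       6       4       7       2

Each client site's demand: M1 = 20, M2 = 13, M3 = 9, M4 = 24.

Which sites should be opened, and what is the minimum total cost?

For any fixed open set, each client site goes to its cheapest open site; total = fixed + service.
{Delta}: M1→Delta 6·20=120, M2→Delta 4·13=52, M3→Delta 7·9=63, M4→Delta 2·24=48. Service 283; fixed 141; total 424.
{Charlie, Delta}: service 243 + fixed 299 = 542
{Alpha, Delta}: service 270 + fixed 277 = 547
{Alpha, Bravo, Charlie, Delta}: service 230 + fixed 678 = 908
No other subset beats 424.

Open Delta only; minimum total cost 424.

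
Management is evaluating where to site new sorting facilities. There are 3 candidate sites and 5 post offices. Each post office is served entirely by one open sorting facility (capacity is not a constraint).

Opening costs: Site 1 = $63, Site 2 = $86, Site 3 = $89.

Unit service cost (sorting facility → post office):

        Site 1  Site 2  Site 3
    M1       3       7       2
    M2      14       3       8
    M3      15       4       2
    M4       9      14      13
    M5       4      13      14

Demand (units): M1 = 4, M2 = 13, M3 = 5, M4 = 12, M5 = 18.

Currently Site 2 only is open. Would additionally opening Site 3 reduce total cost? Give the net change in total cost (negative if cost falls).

Current service cost with {Site 2}: 489.
Adding Site 3: each post office re-picks its cheapest; new service cost 447, saving 42.
Extra fixed cost: 89. Net change = 89 − 42 = 47.
(Totals: 575 → 622.)

No — net change +47 (cost rises by 47).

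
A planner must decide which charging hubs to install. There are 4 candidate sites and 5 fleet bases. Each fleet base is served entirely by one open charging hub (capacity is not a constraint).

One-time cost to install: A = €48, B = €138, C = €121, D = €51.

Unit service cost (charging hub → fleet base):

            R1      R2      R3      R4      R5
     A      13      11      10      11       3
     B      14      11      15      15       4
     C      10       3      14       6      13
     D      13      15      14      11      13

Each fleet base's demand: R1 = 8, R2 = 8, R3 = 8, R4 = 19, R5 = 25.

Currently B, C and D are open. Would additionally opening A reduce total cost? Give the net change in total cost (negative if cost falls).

Yes — net change −9 (cost falls by 9).

Current service cost with {B, C, D}: 430.
Adding A: each fleet base re-picks its cheapest; new service cost 373, saving 57.
Extra fixed cost: 48. Net change = 48 − 57 = -9.
(Totals: 740 → 731.)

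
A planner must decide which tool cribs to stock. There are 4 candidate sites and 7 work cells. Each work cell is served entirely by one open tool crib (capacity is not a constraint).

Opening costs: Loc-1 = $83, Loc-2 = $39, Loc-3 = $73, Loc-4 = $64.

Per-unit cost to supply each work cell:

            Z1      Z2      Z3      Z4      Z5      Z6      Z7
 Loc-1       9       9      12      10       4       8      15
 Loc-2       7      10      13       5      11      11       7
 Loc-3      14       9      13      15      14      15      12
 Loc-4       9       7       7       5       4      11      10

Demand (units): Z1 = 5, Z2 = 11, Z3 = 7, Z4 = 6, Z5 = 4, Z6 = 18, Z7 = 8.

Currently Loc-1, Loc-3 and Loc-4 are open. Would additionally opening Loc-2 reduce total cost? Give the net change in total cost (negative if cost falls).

Current service cost with {Loc-1, Loc-3, Loc-4}: 441.
Adding Loc-2: each work cell re-picks its cheapest; new service cost 407, saving 34.
Extra fixed cost: 39. Net change = 39 − 34 = 5.
(Totals: 661 → 666.)

No — net change +5 (cost rises by 5).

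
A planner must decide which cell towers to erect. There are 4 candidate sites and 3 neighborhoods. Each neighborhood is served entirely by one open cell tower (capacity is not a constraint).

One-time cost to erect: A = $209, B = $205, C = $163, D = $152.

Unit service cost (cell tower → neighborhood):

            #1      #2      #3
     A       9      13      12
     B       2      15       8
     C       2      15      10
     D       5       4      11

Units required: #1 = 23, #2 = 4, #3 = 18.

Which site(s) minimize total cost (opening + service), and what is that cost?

For any fixed open set, each neighborhood goes to its cheapest open site; total = fixed + service.
{C}: #1→C 2·23=46, #2→C 15·4=60, #3→C 10·18=180. Service 286; fixed 163; total 449.
{B}: #1→B 2·23=46, #2→B 15·4=60, #3→B 8·18=144. Service 250; fixed 205; total 455.
{D}: service 329 + fixed 152 = 481
{A, B, C, D}: #1→B 2·23=46, #2→D 4·4=16, #3→B 8·18=144. Service 206; fixed 729; total 935.
No other subset beats 449.

Open C only; minimum total cost 449.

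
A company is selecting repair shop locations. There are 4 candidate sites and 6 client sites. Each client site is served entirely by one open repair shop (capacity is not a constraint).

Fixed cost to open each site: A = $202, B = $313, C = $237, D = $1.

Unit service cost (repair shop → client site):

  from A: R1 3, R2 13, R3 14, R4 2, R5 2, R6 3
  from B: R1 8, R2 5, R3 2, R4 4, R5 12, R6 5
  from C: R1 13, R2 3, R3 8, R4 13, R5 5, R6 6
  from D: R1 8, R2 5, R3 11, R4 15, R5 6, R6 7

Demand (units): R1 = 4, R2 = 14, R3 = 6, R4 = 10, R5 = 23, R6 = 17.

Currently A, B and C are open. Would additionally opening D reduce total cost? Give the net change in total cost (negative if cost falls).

Current service cost with {A, B, C}: 183.
Adding D: each client site re-picks its cheapest; new service cost 183, saving 0.
Extra fixed cost: 1. Net change = 1 − 0 = 1.
(Totals: 935 → 936.)

No — net change +1 (cost rises by 1).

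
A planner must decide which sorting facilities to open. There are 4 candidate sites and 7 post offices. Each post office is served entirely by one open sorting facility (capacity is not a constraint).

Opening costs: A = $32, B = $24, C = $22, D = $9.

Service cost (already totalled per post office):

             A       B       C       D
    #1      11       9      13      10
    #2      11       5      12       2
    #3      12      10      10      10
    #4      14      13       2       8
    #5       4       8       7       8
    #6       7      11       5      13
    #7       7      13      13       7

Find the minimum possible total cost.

For any fixed open set, each post office goes to its cheapest open site; total = fixed + service.
{D}: #1→D 10, #2→D 2, #3→D 10, #4→D 8, #5→D 8, #6→D 13, #7→D 7. Service 58; fixed 9; total 67.
{C, D}: service 43 + fixed 31 = 74
{C}: service 62 + fixed 22 = 84
{A, B, C, D}: #1→B 9, #2→D 2, #3→B 10, #4→C 2, #5→A 4, #6→C 5, #7→A 7. Service 39; fixed 87; total 126.
No other subset beats 67.

Minimum total cost: 67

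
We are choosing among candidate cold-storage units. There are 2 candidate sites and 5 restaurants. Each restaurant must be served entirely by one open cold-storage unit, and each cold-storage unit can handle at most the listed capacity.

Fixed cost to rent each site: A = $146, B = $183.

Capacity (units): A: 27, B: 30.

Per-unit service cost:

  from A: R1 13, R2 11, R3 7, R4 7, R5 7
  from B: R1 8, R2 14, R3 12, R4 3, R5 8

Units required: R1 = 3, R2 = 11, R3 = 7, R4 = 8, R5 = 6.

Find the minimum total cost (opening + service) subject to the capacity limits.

Minimum total cost: 589

Open {A, B}: R1→B 8·3=24, R2→A 11·11=121, R3→A 7·7=49, R4→B 3·8=24, R5→A 7·6=42.
Loads: A carries 24/27, B carries 11/30. Service 260; fixed 329; total 589.
Next best feasible plan costs 595.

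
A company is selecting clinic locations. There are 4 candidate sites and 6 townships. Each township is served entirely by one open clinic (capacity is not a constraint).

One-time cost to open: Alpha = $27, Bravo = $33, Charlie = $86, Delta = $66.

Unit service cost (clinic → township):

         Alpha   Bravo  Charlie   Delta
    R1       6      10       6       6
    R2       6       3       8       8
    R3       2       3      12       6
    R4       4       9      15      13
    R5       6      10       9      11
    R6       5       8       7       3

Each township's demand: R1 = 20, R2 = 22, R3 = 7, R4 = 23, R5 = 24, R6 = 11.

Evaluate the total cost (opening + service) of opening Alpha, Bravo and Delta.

Each township is assigned to its cheapest site among the open ones.
{Alpha, Bravo, Delta}: R1→Alpha 6·20=120, R2→Bravo 3·22=66, R3→Alpha 2·7=14, R4→Alpha 4·23=92, R5→Alpha 6·24=144, R6→Delta 3·11=33. Service 469; fixed 126; total 595.

Total cost: 595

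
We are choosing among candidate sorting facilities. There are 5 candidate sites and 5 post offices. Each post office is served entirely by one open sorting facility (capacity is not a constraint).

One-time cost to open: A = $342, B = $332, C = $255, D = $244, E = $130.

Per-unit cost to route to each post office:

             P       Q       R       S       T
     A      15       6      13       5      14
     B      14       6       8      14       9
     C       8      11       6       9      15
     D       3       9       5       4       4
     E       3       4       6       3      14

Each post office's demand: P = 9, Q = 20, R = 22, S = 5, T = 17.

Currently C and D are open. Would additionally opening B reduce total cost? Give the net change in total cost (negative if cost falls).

No — net change +272 (cost rises by 272).

Current service cost with {C, D}: 405.
Adding B: each post office re-picks its cheapest; new service cost 345, saving 60.
Extra fixed cost: 332. Net change = 332 − 60 = 272.
(Totals: 904 → 1176.)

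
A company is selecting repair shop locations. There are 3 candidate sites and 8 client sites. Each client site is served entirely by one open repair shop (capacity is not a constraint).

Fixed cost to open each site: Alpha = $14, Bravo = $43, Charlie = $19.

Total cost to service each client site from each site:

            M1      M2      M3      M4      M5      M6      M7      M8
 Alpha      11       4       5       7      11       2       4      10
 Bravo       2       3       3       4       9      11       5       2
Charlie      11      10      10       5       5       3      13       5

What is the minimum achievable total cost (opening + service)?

For any fixed open set, each client site goes to its cheapest open site; total = fixed + service.
{Alpha}: M1→Alpha 11, M2→Alpha 4, M3→Alpha 5, M4→Alpha 7, M5→Alpha 11, M6→Alpha 2, M7→Alpha 4, M8→Alpha 10. Service 54; fixed 14; total 68.
{Alpha, Charlie}: service 41 + fixed 33 = 74
{Charlie}: M1→Charlie 11, M2→Charlie 10, M3→Charlie 10, M4→Charlie 5, M5→Charlie 5, M6→Charlie 3, M7→Charlie 13, M8→Charlie 5. Service 62; fixed 19; total 81.
{Alpha, Bravo, Charlie}: service 25 + fixed 76 = 101
(All 7 nonempty subsets were checked; Alpha only is lowest.)

Minimum total cost: 68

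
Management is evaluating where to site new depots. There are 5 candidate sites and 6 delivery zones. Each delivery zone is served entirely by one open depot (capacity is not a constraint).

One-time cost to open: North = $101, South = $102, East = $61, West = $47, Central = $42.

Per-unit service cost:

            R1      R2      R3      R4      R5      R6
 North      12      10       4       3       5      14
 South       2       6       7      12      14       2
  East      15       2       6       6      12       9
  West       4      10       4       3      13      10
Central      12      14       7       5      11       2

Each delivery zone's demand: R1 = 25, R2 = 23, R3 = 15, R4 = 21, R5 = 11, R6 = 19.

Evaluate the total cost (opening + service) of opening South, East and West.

Total cost: 599

Each delivery zone is assigned to its cheapest site among the open ones.
{South, East, West}: R1→South 2·25=50, R2→East 2·23=46, R3→West 4·15=60, R4→West 3·21=63, R5→East 12·11=132, R6→South 2·19=38. Service 389; fixed 210; total 599.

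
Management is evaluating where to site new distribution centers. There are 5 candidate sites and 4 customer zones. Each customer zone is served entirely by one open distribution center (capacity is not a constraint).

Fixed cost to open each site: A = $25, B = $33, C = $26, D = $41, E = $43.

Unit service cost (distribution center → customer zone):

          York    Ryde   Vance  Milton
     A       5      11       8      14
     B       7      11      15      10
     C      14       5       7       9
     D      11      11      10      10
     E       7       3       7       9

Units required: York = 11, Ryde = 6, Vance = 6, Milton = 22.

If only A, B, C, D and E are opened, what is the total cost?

Each customer zone is assigned to its cheapest site among the open ones.
{A, B, C, D, E}: York→A 5·11=55, Ryde→E 3·6=18, Vance→C 7·6=42, Milton→C 9·22=198. Service 313; fixed 168; total 481.

Total cost: 481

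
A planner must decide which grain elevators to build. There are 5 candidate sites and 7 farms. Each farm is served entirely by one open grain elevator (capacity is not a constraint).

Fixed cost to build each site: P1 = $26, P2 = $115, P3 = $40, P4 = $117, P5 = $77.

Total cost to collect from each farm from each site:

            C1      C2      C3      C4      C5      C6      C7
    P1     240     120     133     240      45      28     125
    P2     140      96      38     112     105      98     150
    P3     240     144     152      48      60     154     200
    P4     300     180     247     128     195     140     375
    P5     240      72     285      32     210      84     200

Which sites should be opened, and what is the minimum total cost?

For any fixed open set, each farm goes to its cheapest open site; total = fixed + service.
{P1, P2, P5}: C1→P2 140, C2→P5 72, C3→P2 38, C4→P5 32, C5→P1 45, C6→P1 28, C7→P1 125. Service 480; fixed 218; total 698.
{P1, P2, P3}: service 520 + fixed 181 = 701
{P1, P2}: service 584 + fixed 141 = 725
{P1, P2, P3, P4, P5}: C1→P2 140, C2→P5 72, C3→P2 38, C4→P5 32, C5→P1 45, C6→P1 28, C7→P1 125. Service 480; fixed 375; total 855.
No other subset beats 698.

Open P1, P2 and P5; minimum total cost 698.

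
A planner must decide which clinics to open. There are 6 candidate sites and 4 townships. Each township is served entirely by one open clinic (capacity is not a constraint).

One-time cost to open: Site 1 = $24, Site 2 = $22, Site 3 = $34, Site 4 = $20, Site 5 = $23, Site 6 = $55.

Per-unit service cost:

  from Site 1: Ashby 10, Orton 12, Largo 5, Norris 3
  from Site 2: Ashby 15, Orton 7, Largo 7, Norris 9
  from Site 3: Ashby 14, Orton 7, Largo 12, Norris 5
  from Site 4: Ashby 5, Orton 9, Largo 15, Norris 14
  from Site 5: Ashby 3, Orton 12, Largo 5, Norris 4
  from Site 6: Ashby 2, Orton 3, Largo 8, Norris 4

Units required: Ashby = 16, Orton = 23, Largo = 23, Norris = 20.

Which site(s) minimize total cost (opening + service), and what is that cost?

Open Site 1 and Site 6; minimum total cost 355.

For any fixed open set, each township goes to its cheapest open site; total = fixed + service.
{Site 1, Site 6}: Ashby→Site 6 2·16=32, Orton→Site 6 3·23=69, Largo→Site 1 5·23=115, Norris→Site 1 3·20=60. Service 276; fixed 79; total 355.
{Site 5, Site 6}: service 296 + fixed 78 = 374
{Site 1, Site 4, Site 6}: service 276 + fixed 99 = 375
{Site 1, Site 2, Site 3, Site 4, Site 5, Site 6}: service 276 + fixed 178 = 454
No other subset beats 355.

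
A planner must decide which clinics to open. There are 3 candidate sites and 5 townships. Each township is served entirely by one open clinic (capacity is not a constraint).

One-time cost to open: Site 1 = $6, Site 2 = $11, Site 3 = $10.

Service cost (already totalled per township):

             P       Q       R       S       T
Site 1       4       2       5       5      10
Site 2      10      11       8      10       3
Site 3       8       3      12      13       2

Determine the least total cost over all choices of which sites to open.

For any fixed open set, each township goes to its cheapest open site; total = fixed + service.
{Site 1}: P→Site 1 4, Q→Site 1 2, R→Site 1 5, S→Site 1 5, T→Site 1 10. Service 26; fixed 6; total 32.
{Site 1, Site 3}: P→Site 1 4, Q→Site 1 2, R→Site 1 5, S→Site 1 5, T→Site 3 2. Service 18; fixed 16; total 34.
{Site 1, Site 2}: service 19 + fixed 17 = 36
{Site 1, Site 2, Site 3}: service 18 + fixed 27 = 45
(All 7 nonempty subsets were checked; Site 1 only is lowest.)

Minimum total cost: 32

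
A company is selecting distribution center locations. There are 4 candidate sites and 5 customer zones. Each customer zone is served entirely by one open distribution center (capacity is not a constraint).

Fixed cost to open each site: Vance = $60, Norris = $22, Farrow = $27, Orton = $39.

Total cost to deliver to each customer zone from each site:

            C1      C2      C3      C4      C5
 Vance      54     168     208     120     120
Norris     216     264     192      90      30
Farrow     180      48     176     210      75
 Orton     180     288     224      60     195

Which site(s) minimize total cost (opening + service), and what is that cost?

Open Vance, Norris and Farrow; minimum total cost 507.

For any fixed open set, each customer zone goes to its cheapest open site; total = fixed + service.
{Vance, Norris, Farrow}: C1→Vance 54, C2→Farrow 48, C3→Farrow 176, C4→Norris 90, C5→Norris 30. Service 398; fixed 109; total 507.
{Vance, Norris, Farrow, Orton}: C1→Vance 54, C2→Farrow 48, C3→Farrow 176, C4→Orton 60, C5→Norris 30. Service 368; fixed 148; total 516.
{Vance, Farrow, Orton}: service 413 + fixed 126 = 539
{Norris}: service 792 + fixed 22 = 814
(All 15 nonempty subsets were checked; Vance, Norris and Farrow is lowest.)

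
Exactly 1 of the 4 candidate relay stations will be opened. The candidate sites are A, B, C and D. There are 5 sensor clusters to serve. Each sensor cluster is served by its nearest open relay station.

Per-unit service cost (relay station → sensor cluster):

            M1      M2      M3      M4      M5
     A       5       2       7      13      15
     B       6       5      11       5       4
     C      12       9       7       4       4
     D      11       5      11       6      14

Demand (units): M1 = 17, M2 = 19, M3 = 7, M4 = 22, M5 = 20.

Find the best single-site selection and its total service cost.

With exactly 1 open, each sensor cluster uses its cheapest among the chosen.
{B}: M1→B 6·17=102, M2→B 5·19=95, M3→B 11·7=77, M4→B 5·22=110, M5→B 4·20=80. Service cost 464.
{C}: service cost 592
{A}: service cost 758
Among all 4 size-1 choices, {B} is lowest.

Choose B only; total service cost 464.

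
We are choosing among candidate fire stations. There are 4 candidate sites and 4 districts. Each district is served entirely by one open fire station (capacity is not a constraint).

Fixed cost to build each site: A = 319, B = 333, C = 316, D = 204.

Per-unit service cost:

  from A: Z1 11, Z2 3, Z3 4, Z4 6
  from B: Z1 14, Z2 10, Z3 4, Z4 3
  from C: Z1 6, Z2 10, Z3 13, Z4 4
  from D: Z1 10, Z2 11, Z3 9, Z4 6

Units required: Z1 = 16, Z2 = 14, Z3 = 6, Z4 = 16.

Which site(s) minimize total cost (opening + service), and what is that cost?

For any fixed open set, each district goes to its cheapest open site; total = fixed + service.
{A}: Z1→A 11·16=176, Z2→A 3·14=42, Z3→A 4·6=24, Z4→A 6·16=96. Service 338; fixed 319; total 657.
{D}: service 464 + fixed 204 = 668
{C}: service 378 + fixed 316 = 694
{A, B, C, D}: Z1→C 6·16=96, Z2→A 3·14=42, Z3→A 4·6=24, Z4→B 3·16=48. Service 210; fixed 1172; total 1382.
No other subset beats 657.

Open A only; minimum total cost 657.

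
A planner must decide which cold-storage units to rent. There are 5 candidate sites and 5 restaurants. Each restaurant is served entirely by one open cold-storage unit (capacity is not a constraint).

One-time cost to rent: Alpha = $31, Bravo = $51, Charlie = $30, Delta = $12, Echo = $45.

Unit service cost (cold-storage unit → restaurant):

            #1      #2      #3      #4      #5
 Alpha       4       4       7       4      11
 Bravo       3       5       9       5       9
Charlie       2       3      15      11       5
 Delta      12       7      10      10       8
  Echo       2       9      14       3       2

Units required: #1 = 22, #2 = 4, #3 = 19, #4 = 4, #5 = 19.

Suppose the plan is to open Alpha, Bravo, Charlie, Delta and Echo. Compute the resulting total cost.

Each restaurant is assigned to its cheapest site among the open ones.
{Alpha, Bravo, Charlie, Delta, Echo}: #1→Charlie 2·22=44, #2→Charlie 3·4=12, #3→Alpha 7·19=133, #4→Echo 3·4=12, #5→Echo 2·19=38. Service 239; fixed 169; total 408.

Total cost: 408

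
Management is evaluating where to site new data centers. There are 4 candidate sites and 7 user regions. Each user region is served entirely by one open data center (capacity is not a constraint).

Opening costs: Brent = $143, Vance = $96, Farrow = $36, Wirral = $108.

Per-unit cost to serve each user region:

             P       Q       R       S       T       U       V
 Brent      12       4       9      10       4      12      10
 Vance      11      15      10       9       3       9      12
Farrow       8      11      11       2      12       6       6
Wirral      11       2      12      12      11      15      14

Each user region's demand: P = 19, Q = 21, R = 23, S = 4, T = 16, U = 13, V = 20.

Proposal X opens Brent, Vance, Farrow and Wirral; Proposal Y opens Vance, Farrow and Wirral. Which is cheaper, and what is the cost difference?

Proposal X: {Brent, Vance, Farrow, Wirral}: P→Farrow 8·19=152, Q→Wirral 2·21=42, R→Brent 9·23=207, S→Farrow 2·4=8, T→Vance 3·16=48, U→Farrow 6·13=78, V→Farrow 6·20=120. Service 655; fixed 383; total 1038.
Proposal Y: {Vance, Farrow, Wirral}: P→Farrow 8·19=152, Q→Wirral 2·21=42, R→Vance 10·23=230, S→Farrow 2·4=8, T→Vance 3·16=48, U→Farrow 6·13=78, V→Farrow 6·20=120. Service 678; fixed 240; total 918.
Difference: |1038 − 918| = 120.

Proposal Y is cheaper by 120.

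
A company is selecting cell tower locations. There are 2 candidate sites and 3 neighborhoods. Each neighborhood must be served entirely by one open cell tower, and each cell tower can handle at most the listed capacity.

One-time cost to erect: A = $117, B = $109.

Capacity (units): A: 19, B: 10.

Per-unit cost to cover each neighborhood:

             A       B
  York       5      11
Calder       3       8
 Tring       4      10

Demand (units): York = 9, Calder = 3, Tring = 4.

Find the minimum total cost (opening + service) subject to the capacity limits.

Minimum total cost: 187

Open {A}: York→A 5·9=45, Calder→A 3·3=9, Tring→A 4·4=16.
Loads: A carries 16/19. Service 70; fixed 117; total 187.
Next best feasible plan costs 296.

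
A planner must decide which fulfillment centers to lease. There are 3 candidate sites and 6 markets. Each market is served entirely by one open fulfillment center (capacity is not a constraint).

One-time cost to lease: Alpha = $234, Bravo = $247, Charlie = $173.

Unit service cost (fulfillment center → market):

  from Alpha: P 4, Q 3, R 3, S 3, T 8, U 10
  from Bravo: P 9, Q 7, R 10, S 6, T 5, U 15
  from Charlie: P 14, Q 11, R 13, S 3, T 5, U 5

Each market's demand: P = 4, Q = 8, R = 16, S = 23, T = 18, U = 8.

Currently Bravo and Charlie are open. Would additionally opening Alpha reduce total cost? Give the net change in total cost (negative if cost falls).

Current service cost with {Bravo, Charlie}: 451.
Adding Alpha: each market re-picks its cheapest; new service cost 287, saving 164.
Extra fixed cost: 234. Net change = 234 − 164 = 70.
(Totals: 871 → 941.)

No — net change +70 (cost rises by 70).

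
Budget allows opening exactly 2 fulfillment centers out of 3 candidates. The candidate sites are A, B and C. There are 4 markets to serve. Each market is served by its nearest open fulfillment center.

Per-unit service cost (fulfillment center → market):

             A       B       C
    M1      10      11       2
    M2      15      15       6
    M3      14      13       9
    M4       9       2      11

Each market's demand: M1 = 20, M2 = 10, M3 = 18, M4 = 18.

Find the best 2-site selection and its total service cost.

Choose B and C; total service cost 298.

With exactly 2 open, each market uses its cheapest among the chosen.
{B, C}: M1→C 2·20=40, M2→C 6·10=60, M3→C 9·18=162, M4→B 2·18=36. Service cost 298.
{A, C}: service cost 424
{A, B}: service cost 620
Among all 3 size-2 choices, {B, C} is lowest.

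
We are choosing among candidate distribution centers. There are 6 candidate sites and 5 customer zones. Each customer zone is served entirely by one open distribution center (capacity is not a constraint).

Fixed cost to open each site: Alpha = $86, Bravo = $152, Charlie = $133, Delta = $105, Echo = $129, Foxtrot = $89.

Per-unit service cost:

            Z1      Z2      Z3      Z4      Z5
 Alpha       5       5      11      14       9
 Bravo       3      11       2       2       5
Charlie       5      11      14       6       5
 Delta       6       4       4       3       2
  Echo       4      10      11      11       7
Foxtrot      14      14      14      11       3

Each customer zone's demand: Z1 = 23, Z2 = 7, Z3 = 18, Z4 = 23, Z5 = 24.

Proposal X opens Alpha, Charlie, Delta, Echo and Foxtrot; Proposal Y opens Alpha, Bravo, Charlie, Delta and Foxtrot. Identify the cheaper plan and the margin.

Proposal X: {Alpha, Charlie, Delta, Echo, Foxtrot}: Z1→Echo 4·23=92, Z2→Delta 4·7=28, Z3→Delta 4·18=72, Z4→Delta 3·23=69, Z5→Delta 2·24=48. Service 309; fixed 542; total 851.
Proposal Y: {Alpha, Bravo, Charlie, Delta, Foxtrot}: Z1→Bravo 3·23=69, Z2→Delta 4·7=28, Z3→Bravo 2·18=36, Z4→Bravo 2·23=46, Z5→Delta 2·24=48. Service 227; fixed 565; total 792.
Difference: |851 − 792| = 59.

Proposal Y is cheaper by 59.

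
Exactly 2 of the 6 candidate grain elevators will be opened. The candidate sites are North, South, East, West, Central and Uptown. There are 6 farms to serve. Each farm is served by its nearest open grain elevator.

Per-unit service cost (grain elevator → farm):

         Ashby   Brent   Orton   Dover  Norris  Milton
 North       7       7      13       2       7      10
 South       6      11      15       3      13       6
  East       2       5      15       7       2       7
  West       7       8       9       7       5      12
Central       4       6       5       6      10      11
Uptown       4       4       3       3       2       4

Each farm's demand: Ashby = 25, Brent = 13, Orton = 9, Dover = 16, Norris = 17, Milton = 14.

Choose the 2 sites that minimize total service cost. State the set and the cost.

With exactly 2 open, each farm uses its cheapest among the chosen.
{East, Uptown}: Ashby→East 2·25=50, Brent→Uptown 4·13=52, Orton→Uptown 3·9=27, Dover→Uptown 3·16=48, Norris→East 2·17=34, Milton→Uptown 4·14=56. Service cost 267.
{North, Uptown}: service cost 301
{South, Uptown}: service cost 317
Among all 15 size-2 choices, {East, Uptown} is lowest.

Choose East and Uptown; total service cost 267.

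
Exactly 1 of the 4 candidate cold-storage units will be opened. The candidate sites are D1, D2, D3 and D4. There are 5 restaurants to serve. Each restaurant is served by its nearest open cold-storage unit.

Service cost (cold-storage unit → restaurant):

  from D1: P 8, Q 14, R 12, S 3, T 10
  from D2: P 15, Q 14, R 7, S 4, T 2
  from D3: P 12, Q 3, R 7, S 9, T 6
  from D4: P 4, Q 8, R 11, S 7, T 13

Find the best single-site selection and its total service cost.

Choose D3 only; total service cost 37.

With exactly 1 open, each restaurant uses its cheapest among the chosen.
{D3}: P→D3 12, Q→D3 3, R→D3 7, S→D3 9, T→D3 6. Service cost 37.
{D2}: service cost 42
{D4}: service cost 43
Among all 4 size-1 choices, {D3} is lowest.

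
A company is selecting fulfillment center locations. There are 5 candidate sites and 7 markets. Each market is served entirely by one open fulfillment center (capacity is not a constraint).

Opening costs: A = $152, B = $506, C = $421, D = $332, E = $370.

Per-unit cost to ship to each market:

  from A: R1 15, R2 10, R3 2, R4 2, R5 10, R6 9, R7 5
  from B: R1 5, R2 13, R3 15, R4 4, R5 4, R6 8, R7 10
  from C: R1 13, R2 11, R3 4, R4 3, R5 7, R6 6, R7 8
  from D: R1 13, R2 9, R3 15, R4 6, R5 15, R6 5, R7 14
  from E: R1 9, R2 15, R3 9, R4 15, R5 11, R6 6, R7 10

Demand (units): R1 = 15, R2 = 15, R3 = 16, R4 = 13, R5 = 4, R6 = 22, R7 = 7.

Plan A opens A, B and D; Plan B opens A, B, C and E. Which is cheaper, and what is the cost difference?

Plan A is cheaper by 496.

Plan A: {A, B, D}: R1→B 5·15=75, R2→D 9·15=135, R3→A 2·16=32, R4→A 2·13=26, R5→B 4·4=16, R6→D 5·22=110, R7→A 5·7=35. Service 429; fixed 990; total 1419.
Plan B: {A, B, C, E}: R1→B 5·15=75, R2→A 10·15=150, R3→A 2·16=32, R4→A 2·13=26, R5→B 4·4=16, R6→C 6·22=132, R7→A 5·7=35. Service 466; fixed 1449; total 1915.
Difference: |1419 − 1915| = 496.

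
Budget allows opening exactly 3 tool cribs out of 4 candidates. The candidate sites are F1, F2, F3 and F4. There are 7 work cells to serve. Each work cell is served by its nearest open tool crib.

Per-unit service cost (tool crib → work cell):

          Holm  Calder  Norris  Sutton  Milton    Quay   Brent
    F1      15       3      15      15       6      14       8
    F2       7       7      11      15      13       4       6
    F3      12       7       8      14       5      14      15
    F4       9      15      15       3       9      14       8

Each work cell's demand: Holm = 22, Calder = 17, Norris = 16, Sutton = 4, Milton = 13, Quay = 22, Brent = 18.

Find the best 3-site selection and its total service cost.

With exactly 3 open, each work cell uses its cheapest among the chosen.
{F1, F2, F3}: Holm→F2 7·22=154, Calder→F1 3·17=51, Norris→F3 8·16=128, Sutton→F3 14·4=56, Milton→F3 5·13=65, Quay→F2 4·22=88, Brent→F2 6·18=108. Service cost 650.
{F1, F2, F4}: service cost 667
{F2, F3, F4}: service cost 674
Among all 4 size-3 choices, {F1, F2, F3} is lowest.

Choose F1, F2 and F3; total service cost 650.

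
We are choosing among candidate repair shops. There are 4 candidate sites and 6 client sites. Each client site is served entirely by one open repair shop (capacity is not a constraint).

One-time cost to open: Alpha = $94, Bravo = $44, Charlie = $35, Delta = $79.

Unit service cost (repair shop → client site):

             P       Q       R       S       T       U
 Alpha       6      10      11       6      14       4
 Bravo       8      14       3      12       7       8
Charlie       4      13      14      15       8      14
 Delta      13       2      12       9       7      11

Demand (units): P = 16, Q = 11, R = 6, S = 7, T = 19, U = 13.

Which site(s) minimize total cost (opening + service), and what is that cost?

For any fixed open set, each client site goes to its cheapest open site; total = fixed + service.
{Bravo, Charlie, Delta}: P→Charlie 4·16=64, Q→Delta 2·11=22, R→Bravo 3·6=18, S→Delta 9·7=63, T→Bravo 7·19=133, U→Bravo 8·13=104. Service 404; fixed 158; total 562.
{Alpha, Bravo, Delta}: P→Alpha 6·16=96, Q→Delta 2·11=22, R→Bravo 3·6=18, S→Alpha 6·7=42, T→Bravo 7·19=133, U→Alpha 4·13=52. Service 363; fixed 217; total 580.
{Alpha, Bravo, Charlie, Delta}: P→Charlie 4·16=64, Q→Delta 2·11=22, R→Bravo 3·6=18, S→Alpha 6·7=42, T→Bravo 7·19=133, U→Alpha 4·13=52. Service 331; fixed 252; total 583.
{Charlie}: service 730 + fixed 35 = 765
(All 15 nonempty subsets were checked; Bravo, Charlie and Delta is lowest.)

Open Bravo, Charlie and Delta; minimum total cost 562.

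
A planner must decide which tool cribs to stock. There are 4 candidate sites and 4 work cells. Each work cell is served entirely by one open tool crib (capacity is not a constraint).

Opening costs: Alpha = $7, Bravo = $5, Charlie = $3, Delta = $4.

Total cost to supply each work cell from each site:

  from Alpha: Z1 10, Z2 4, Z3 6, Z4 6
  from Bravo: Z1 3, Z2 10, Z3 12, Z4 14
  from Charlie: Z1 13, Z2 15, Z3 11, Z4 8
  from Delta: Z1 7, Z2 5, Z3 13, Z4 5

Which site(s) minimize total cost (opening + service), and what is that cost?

For any fixed open set, each work cell goes to its cheapest open site; total = fixed + service.
{Alpha, Bravo}: Z1→Bravo 3, Z2→Alpha 4, Z3→Alpha 6, Z4→Alpha 6. Service 19; fixed 12; total 31.
{Alpha}: Z1→Alpha 10, Z2→Alpha 4, Z3→Alpha 6, Z4→Alpha 6. Service 26; fixed 7; total 33.
{Alpha, Delta}: service 22 + fixed 11 = 33
{Alpha, Bravo, Charlie, Delta}: service 18 + fixed 19 = 37
No other subset beats 31.

Open Alpha and Bravo; minimum total cost 31.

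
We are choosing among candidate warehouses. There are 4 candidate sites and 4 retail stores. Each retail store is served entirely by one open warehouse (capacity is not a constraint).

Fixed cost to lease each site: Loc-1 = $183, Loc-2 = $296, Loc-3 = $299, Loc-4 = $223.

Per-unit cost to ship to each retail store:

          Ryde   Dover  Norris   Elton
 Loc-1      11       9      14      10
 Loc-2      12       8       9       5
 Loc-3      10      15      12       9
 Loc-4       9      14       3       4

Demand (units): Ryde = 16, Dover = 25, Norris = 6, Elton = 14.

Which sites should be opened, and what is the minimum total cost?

Open Loc-4 only; minimum total cost 791.

For any fixed open set, each retail store goes to its cheapest open site; total = fixed + service.
{Loc-4}: Ryde→Loc-4 9·16=144, Dover→Loc-4 14·25=350, Norris→Loc-4 3·6=18, Elton→Loc-4 4·14=56. Service 568; fixed 223; total 791.
{Loc-1}: Ryde→Loc-1 11·16=176, Dover→Loc-1 9·25=225, Norris→Loc-1 14·6=84, Elton→Loc-1 10·14=140. Service 625; fixed 183; total 808.
{Loc-2}: service 516 + fixed 296 = 812
{Loc-1, Loc-2, Loc-3, Loc-4}: service 418 + fixed 1001 = 1419
No other subset beats 791.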